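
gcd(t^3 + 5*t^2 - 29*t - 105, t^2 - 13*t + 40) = t - 5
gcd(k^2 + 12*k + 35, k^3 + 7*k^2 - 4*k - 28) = k + 7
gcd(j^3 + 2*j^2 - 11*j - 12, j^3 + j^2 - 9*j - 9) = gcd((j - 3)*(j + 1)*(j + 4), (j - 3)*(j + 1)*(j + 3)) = j^2 - 2*j - 3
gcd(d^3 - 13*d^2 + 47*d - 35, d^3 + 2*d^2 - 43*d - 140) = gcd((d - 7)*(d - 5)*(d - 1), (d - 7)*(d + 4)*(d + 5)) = d - 7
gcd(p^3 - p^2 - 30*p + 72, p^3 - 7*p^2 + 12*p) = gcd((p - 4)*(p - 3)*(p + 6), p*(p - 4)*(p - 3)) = p^2 - 7*p + 12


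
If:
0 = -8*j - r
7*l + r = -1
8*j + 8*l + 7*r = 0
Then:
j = -1/34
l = -3/17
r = 4/17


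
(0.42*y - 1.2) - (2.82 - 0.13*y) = 0.55*y - 4.02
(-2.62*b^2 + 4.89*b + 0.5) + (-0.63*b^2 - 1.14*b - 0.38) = -3.25*b^2 + 3.75*b + 0.12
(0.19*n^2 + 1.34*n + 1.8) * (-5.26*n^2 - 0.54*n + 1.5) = -0.9994*n^4 - 7.151*n^3 - 9.9066*n^2 + 1.038*n + 2.7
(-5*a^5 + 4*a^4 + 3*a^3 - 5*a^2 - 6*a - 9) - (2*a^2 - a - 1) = -5*a^5 + 4*a^4 + 3*a^3 - 7*a^2 - 5*a - 8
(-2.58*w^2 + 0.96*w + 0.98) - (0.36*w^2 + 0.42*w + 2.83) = -2.94*w^2 + 0.54*w - 1.85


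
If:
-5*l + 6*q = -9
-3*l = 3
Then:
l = -1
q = -7/3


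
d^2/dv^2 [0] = 0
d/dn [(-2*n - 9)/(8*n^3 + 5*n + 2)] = (-16*n^3 - 10*n + (2*n + 9)*(24*n^2 + 5) - 4)/(8*n^3 + 5*n + 2)^2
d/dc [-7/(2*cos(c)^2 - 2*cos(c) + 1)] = 14*(sin(c) - sin(2*c))/(2*cos(c) - cos(2*c) - 2)^2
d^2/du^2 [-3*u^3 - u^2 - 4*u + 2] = -18*u - 2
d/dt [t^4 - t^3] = t^2*(4*t - 3)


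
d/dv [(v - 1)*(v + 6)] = 2*v + 5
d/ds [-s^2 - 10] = -2*s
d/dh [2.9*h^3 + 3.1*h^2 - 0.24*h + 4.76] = 8.7*h^2 + 6.2*h - 0.24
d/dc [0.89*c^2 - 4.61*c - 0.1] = 1.78*c - 4.61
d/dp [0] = 0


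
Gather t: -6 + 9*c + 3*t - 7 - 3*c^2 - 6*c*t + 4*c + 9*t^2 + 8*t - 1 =-3*c^2 + 13*c + 9*t^2 + t*(11 - 6*c) - 14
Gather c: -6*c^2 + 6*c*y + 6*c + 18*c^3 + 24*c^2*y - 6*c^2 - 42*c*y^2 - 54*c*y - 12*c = 18*c^3 + c^2*(24*y - 12) + c*(-42*y^2 - 48*y - 6)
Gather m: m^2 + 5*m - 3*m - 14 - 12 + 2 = m^2 + 2*m - 24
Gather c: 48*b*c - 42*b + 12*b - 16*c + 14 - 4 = -30*b + c*(48*b - 16) + 10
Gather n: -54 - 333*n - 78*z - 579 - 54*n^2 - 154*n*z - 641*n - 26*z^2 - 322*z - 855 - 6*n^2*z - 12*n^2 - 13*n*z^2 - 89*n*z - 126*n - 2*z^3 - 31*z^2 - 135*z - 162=n^2*(-6*z - 66) + n*(-13*z^2 - 243*z - 1100) - 2*z^3 - 57*z^2 - 535*z - 1650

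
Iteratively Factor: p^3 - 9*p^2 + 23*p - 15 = (p - 5)*(p^2 - 4*p + 3) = (p - 5)*(p - 1)*(p - 3)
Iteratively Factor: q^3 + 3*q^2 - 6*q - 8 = (q - 2)*(q^2 + 5*q + 4) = (q - 2)*(q + 4)*(q + 1)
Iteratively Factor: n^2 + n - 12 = (n - 3)*(n + 4)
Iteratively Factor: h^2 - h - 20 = (h + 4)*(h - 5)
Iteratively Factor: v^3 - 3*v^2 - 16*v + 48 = (v - 3)*(v^2 - 16) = (v - 3)*(v + 4)*(v - 4)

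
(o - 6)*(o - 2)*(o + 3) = o^3 - 5*o^2 - 12*o + 36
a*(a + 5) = a^2 + 5*a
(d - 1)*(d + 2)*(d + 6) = d^3 + 7*d^2 + 4*d - 12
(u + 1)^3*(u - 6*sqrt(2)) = u^4 - 6*sqrt(2)*u^3 + 3*u^3 - 18*sqrt(2)*u^2 + 3*u^2 - 18*sqrt(2)*u + u - 6*sqrt(2)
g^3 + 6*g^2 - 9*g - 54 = (g - 3)*(g + 3)*(g + 6)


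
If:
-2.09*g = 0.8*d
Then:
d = -2.6125*g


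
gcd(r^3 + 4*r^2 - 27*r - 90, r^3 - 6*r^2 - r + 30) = r - 5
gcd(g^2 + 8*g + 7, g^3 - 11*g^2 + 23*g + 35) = g + 1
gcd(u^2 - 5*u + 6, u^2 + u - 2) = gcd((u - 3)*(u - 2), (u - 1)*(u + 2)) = 1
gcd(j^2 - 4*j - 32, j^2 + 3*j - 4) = j + 4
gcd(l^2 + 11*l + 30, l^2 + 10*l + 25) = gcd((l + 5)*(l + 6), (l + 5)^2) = l + 5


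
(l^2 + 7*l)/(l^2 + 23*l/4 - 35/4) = 4*l/(4*l - 5)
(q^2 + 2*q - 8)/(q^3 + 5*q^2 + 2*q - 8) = (q - 2)/(q^2 + q - 2)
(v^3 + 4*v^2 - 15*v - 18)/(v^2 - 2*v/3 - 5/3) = 3*(v^2 + 3*v - 18)/(3*v - 5)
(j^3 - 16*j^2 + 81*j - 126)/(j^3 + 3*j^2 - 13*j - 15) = (j^2 - 13*j + 42)/(j^2 + 6*j + 5)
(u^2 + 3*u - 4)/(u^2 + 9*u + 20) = (u - 1)/(u + 5)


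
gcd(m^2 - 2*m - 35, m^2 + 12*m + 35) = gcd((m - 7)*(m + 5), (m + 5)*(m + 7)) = m + 5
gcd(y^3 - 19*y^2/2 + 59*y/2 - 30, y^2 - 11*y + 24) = y - 3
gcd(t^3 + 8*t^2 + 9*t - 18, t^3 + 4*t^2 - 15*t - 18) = t + 6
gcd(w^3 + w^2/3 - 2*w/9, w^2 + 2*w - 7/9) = w - 1/3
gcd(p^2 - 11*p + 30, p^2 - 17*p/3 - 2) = p - 6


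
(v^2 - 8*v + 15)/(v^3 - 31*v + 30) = (v - 3)/(v^2 + 5*v - 6)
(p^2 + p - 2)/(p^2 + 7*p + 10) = (p - 1)/(p + 5)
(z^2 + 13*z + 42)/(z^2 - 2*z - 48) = (z + 7)/(z - 8)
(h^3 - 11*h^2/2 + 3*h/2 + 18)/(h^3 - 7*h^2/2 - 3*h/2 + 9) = (h - 4)/(h - 2)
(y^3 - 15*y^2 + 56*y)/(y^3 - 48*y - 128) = y*(y - 7)/(y^2 + 8*y + 16)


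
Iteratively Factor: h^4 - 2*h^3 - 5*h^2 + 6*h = (h - 3)*(h^3 + h^2 - 2*h) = (h - 3)*(h + 2)*(h^2 - h) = (h - 3)*(h - 1)*(h + 2)*(h)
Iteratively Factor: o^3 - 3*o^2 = (o)*(o^2 - 3*o) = o*(o - 3)*(o)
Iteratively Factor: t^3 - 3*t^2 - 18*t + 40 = (t - 2)*(t^2 - t - 20) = (t - 5)*(t - 2)*(t + 4)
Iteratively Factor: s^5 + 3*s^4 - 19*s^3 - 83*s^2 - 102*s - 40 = (s + 2)*(s^4 + s^3 - 21*s^2 - 41*s - 20) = (s + 2)*(s + 4)*(s^3 - 3*s^2 - 9*s - 5) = (s - 5)*(s + 2)*(s + 4)*(s^2 + 2*s + 1) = (s - 5)*(s + 1)*(s + 2)*(s + 4)*(s + 1)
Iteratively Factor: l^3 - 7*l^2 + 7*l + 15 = (l - 5)*(l^2 - 2*l - 3) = (l - 5)*(l - 3)*(l + 1)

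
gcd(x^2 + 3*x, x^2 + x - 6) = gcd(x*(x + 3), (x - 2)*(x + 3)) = x + 3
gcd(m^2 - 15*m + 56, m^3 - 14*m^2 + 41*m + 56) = m^2 - 15*m + 56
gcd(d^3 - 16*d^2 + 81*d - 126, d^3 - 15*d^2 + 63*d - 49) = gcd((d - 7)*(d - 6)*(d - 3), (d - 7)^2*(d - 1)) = d - 7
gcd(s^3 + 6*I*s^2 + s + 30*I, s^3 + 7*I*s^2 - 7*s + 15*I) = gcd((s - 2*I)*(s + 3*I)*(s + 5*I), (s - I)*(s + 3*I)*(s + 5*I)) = s^2 + 8*I*s - 15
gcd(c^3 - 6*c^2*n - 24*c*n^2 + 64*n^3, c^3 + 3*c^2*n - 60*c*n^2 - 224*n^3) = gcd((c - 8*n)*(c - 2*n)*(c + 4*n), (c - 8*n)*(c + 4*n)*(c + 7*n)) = c^2 - 4*c*n - 32*n^2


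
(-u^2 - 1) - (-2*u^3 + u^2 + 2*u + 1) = 2*u^3 - 2*u^2 - 2*u - 2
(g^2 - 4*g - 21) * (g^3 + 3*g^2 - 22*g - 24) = g^5 - g^4 - 55*g^3 + g^2 + 558*g + 504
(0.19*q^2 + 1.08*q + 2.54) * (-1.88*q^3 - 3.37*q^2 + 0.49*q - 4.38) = -0.3572*q^5 - 2.6707*q^4 - 8.3217*q^3 - 8.8628*q^2 - 3.4858*q - 11.1252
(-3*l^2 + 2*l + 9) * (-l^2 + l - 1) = 3*l^4 - 5*l^3 - 4*l^2 + 7*l - 9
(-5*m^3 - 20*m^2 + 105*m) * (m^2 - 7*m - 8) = -5*m^5 + 15*m^4 + 285*m^3 - 575*m^2 - 840*m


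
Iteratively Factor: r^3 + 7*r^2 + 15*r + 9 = (r + 3)*(r^2 + 4*r + 3) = (r + 1)*(r + 3)*(r + 3)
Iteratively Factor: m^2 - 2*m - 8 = (m + 2)*(m - 4)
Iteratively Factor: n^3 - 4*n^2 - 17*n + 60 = (n + 4)*(n^2 - 8*n + 15) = (n - 3)*(n + 4)*(n - 5)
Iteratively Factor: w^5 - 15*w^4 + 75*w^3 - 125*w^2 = (w)*(w^4 - 15*w^3 + 75*w^2 - 125*w) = w^2*(w^3 - 15*w^2 + 75*w - 125) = w^2*(w - 5)*(w^2 - 10*w + 25) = w^2*(w - 5)^2*(w - 5)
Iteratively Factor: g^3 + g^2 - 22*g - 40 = (g + 4)*(g^2 - 3*g - 10) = (g - 5)*(g + 4)*(g + 2)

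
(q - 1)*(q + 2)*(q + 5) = q^3 + 6*q^2 + 3*q - 10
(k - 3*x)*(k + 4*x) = k^2 + k*x - 12*x^2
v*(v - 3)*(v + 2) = v^3 - v^2 - 6*v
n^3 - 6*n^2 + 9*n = n*(n - 3)^2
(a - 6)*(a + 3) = a^2 - 3*a - 18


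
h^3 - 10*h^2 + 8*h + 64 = (h - 8)*(h - 4)*(h + 2)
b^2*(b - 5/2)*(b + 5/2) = b^4 - 25*b^2/4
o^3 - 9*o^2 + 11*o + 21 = (o - 7)*(o - 3)*(o + 1)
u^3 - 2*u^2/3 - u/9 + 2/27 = (u - 2/3)*(u - 1/3)*(u + 1/3)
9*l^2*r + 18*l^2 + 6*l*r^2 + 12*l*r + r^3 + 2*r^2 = (3*l + r)^2*(r + 2)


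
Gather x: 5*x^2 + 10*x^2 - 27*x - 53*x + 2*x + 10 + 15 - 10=15*x^2 - 78*x + 15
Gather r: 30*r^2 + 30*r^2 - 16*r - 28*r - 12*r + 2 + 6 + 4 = 60*r^2 - 56*r + 12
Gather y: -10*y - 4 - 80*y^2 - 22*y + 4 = -80*y^2 - 32*y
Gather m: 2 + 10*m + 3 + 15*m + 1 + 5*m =30*m + 6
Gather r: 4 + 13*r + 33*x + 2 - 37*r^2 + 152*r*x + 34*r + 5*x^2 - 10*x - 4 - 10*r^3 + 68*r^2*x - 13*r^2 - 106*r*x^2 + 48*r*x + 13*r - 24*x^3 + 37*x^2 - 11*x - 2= -10*r^3 + r^2*(68*x - 50) + r*(-106*x^2 + 200*x + 60) - 24*x^3 + 42*x^2 + 12*x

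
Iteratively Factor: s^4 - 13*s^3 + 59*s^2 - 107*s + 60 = (s - 3)*(s^3 - 10*s^2 + 29*s - 20) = (s - 4)*(s - 3)*(s^2 - 6*s + 5) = (s - 4)*(s - 3)*(s - 1)*(s - 5)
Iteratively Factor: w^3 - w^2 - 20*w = (w)*(w^2 - w - 20) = w*(w + 4)*(w - 5)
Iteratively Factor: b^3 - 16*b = (b - 4)*(b^2 + 4*b) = (b - 4)*(b + 4)*(b)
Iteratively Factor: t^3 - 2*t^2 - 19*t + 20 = (t - 5)*(t^2 + 3*t - 4) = (t - 5)*(t + 4)*(t - 1)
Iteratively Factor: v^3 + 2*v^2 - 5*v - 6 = (v + 3)*(v^2 - v - 2) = (v - 2)*(v + 3)*(v + 1)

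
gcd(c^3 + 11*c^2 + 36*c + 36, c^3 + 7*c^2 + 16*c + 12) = c^2 + 5*c + 6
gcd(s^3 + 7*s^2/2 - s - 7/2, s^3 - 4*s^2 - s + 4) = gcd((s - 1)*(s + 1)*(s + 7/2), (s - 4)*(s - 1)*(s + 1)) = s^2 - 1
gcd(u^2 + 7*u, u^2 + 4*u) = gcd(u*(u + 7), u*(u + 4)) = u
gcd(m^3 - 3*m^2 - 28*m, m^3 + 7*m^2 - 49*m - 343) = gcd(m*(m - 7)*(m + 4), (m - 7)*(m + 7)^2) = m - 7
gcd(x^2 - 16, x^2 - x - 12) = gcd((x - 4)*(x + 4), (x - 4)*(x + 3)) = x - 4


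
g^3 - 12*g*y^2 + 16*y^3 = (g - 2*y)^2*(g + 4*y)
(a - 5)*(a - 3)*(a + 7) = a^3 - a^2 - 41*a + 105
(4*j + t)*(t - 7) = 4*j*t - 28*j + t^2 - 7*t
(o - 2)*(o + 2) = o^2 - 4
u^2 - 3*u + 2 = (u - 2)*(u - 1)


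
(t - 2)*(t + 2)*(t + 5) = t^3 + 5*t^2 - 4*t - 20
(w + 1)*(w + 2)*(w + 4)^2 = w^4 + 11*w^3 + 42*w^2 + 64*w + 32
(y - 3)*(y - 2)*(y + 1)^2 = y^4 - 3*y^3 - 3*y^2 + 7*y + 6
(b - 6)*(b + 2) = b^2 - 4*b - 12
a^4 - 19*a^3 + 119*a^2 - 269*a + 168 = (a - 8)*(a - 7)*(a - 3)*(a - 1)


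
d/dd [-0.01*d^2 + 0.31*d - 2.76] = 0.31 - 0.02*d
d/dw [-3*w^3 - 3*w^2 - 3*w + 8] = -9*w^2 - 6*w - 3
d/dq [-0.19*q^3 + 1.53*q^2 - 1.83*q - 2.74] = -0.57*q^2 + 3.06*q - 1.83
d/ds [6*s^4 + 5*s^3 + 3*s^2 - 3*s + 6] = 24*s^3 + 15*s^2 + 6*s - 3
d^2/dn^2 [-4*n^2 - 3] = -8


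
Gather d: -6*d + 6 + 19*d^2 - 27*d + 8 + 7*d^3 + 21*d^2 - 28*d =7*d^3 + 40*d^2 - 61*d + 14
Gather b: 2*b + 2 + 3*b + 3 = 5*b + 5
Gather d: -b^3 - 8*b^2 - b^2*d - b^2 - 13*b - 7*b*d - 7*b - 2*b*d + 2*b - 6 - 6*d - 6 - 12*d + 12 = -b^3 - 9*b^2 - 18*b + d*(-b^2 - 9*b - 18)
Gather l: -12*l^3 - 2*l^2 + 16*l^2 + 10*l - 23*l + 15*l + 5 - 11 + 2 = -12*l^3 + 14*l^2 + 2*l - 4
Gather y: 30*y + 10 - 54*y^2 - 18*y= -54*y^2 + 12*y + 10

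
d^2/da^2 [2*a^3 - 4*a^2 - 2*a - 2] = 12*a - 8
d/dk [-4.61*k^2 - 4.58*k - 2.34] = -9.22*k - 4.58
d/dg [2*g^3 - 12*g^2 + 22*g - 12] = 6*g^2 - 24*g + 22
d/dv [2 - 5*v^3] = -15*v^2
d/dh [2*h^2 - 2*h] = 4*h - 2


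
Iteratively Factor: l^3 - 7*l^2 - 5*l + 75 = (l - 5)*(l^2 - 2*l - 15) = (l - 5)^2*(l + 3)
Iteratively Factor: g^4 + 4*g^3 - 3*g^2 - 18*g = (g - 2)*(g^3 + 6*g^2 + 9*g) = (g - 2)*(g + 3)*(g^2 + 3*g) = (g - 2)*(g + 3)^2*(g)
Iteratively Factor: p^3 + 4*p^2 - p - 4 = (p + 4)*(p^2 - 1) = (p + 1)*(p + 4)*(p - 1)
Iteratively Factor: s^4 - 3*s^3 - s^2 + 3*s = (s + 1)*(s^3 - 4*s^2 + 3*s) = s*(s + 1)*(s^2 - 4*s + 3) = s*(s - 1)*(s + 1)*(s - 3)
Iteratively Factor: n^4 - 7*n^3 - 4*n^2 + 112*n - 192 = (n + 4)*(n^3 - 11*n^2 + 40*n - 48) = (n - 4)*(n + 4)*(n^2 - 7*n + 12) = (n - 4)^2*(n + 4)*(n - 3)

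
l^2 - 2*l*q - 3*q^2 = (l - 3*q)*(l + q)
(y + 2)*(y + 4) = y^2 + 6*y + 8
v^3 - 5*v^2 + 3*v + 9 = (v - 3)^2*(v + 1)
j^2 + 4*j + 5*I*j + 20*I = (j + 4)*(j + 5*I)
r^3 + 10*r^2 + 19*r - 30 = (r - 1)*(r + 5)*(r + 6)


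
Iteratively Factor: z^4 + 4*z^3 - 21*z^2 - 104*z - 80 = (z + 1)*(z^3 + 3*z^2 - 24*z - 80) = (z - 5)*(z + 1)*(z^2 + 8*z + 16) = (z - 5)*(z + 1)*(z + 4)*(z + 4)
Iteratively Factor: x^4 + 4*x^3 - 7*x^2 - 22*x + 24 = (x + 3)*(x^3 + x^2 - 10*x + 8) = (x - 2)*(x + 3)*(x^2 + 3*x - 4) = (x - 2)*(x + 3)*(x + 4)*(x - 1)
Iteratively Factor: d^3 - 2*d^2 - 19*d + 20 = (d - 5)*(d^2 + 3*d - 4) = (d - 5)*(d - 1)*(d + 4)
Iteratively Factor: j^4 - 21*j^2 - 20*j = (j - 5)*(j^3 + 5*j^2 + 4*j) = j*(j - 5)*(j^2 + 5*j + 4) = j*(j - 5)*(j + 4)*(j + 1)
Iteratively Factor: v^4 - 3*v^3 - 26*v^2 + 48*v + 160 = (v + 4)*(v^3 - 7*v^2 + 2*v + 40) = (v - 5)*(v + 4)*(v^2 - 2*v - 8) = (v - 5)*(v + 2)*(v + 4)*(v - 4)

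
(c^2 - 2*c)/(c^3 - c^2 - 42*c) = (2 - c)/(-c^2 + c + 42)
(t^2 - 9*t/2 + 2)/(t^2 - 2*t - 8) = (t - 1/2)/(t + 2)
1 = 1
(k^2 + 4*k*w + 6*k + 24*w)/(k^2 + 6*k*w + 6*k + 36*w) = (k + 4*w)/(k + 6*w)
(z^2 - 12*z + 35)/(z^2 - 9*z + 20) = (z - 7)/(z - 4)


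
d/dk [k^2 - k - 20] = 2*k - 1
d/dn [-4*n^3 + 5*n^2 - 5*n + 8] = -12*n^2 + 10*n - 5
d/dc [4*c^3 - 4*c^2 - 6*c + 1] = 12*c^2 - 8*c - 6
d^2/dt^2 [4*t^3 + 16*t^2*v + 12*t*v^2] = 24*t + 32*v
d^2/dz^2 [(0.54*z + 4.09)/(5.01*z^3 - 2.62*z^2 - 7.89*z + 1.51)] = (81.324324*z^5 + 1189.38402*z^4 - 808.873764*z^3 - 850.608678*z^2 + 334.456506*z + 554.450906)/(125.751501*z^9 - 197.286786*z^8 - 490.947435*z^7 + 717.113033*z^6 + 654.245343*z^5 - 816.337608*z^4 - 269.612658*z^3 + 264.080427*z^2 - 53.969967*z + 3.442951)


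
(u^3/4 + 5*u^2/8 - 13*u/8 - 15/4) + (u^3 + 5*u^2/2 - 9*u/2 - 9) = 5*u^3/4 + 25*u^2/8 - 49*u/8 - 51/4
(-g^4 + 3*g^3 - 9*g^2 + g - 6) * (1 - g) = g^5 - 4*g^4 + 12*g^3 - 10*g^2 + 7*g - 6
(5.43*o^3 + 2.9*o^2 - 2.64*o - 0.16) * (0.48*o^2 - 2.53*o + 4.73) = 2.6064*o^5 - 12.3459*o^4 + 17.0797*o^3 + 20.3194*o^2 - 12.0824*o - 0.7568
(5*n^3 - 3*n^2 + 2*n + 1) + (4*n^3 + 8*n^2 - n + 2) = 9*n^3 + 5*n^2 + n + 3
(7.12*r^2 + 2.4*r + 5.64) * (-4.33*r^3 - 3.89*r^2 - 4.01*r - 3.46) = -30.8296*r^5 - 38.0888*r^4 - 62.3084*r^3 - 56.1988*r^2 - 30.9204*r - 19.5144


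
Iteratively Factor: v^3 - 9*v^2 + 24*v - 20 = (v - 5)*(v^2 - 4*v + 4) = (v - 5)*(v - 2)*(v - 2)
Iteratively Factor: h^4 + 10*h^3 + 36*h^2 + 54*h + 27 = (h + 3)*(h^3 + 7*h^2 + 15*h + 9) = (h + 3)^2*(h^2 + 4*h + 3) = (h + 1)*(h + 3)^2*(h + 3)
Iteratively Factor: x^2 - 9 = (x - 3)*(x + 3)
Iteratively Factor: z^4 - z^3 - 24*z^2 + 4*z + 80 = (z - 5)*(z^3 + 4*z^2 - 4*z - 16) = (z - 5)*(z + 4)*(z^2 - 4) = (z - 5)*(z - 2)*(z + 4)*(z + 2)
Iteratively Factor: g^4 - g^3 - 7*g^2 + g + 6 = (g + 1)*(g^3 - 2*g^2 - 5*g + 6) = (g - 3)*(g + 1)*(g^2 + g - 2) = (g - 3)*(g - 1)*(g + 1)*(g + 2)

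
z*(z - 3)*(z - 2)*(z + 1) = z^4 - 4*z^3 + z^2 + 6*z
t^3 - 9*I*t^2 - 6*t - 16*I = (t - 8*I)*(t - 2*I)*(t + I)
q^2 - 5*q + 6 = (q - 3)*(q - 2)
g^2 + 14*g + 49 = (g + 7)^2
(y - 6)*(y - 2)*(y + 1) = y^3 - 7*y^2 + 4*y + 12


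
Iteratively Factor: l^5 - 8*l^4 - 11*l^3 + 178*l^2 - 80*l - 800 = (l - 4)*(l^4 - 4*l^3 - 27*l^2 + 70*l + 200) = (l - 5)*(l - 4)*(l^3 + l^2 - 22*l - 40) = (l - 5)*(l - 4)*(l + 4)*(l^2 - 3*l - 10) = (l - 5)^2*(l - 4)*(l + 4)*(l + 2)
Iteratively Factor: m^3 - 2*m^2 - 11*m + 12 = (m - 4)*(m^2 + 2*m - 3) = (m - 4)*(m + 3)*(m - 1)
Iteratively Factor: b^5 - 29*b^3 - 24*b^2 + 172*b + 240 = (b - 3)*(b^4 + 3*b^3 - 20*b^2 - 84*b - 80) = (b - 3)*(b + 2)*(b^3 + b^2 - 22*b - 40) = (b - 3)*(b + 2)^2*(b^2 - b - 20) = (b - 5)*(b - 3)*(b + 2)^2*(b + 4)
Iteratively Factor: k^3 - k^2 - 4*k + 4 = (k + 2)*(k^2 - 3*k + 2) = (k - 2)*(k + 2)*(k - 1)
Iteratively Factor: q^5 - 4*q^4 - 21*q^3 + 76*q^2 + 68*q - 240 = (q - 3)*(q^4 - q^3 - 24*q^2 + 4*q + 80) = (q - 3)*(q + 4)*(q^3 - 5*q^2 - 4*q + 20) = (q - 5)*(q - 3)*(q + 4)*(q^2 - 4) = (q - 5)*(q - 3)*(q + 2)*(q + 4)*(q - 2)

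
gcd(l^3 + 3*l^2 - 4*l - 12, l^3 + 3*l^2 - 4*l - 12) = l^3 + 3*l^2 - 4*l - 12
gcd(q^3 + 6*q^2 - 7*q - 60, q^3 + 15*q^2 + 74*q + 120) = q^2 + 9*q + 20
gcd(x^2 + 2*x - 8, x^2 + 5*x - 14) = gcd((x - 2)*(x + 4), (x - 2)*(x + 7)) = x - 2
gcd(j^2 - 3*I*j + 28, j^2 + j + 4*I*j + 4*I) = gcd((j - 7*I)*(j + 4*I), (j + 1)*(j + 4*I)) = j + 4*I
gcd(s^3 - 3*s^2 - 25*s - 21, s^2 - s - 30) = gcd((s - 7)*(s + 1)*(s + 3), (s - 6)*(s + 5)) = 1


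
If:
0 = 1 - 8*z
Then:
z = 1/8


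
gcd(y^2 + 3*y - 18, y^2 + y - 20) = 1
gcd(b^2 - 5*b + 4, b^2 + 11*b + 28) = 1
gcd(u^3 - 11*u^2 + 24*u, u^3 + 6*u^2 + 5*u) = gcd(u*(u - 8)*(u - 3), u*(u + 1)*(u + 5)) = u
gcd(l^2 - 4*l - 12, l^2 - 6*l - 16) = l + 2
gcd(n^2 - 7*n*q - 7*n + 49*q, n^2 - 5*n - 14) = n - 7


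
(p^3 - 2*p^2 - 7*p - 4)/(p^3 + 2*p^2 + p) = (p - 4)/p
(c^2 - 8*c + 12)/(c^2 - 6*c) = (c - 2)/c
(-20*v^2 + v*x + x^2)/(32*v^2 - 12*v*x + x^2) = (5*v + x)/(-8*v + x)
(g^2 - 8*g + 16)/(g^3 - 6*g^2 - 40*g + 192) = (g - 4)/(g^2 - 2*g - 48)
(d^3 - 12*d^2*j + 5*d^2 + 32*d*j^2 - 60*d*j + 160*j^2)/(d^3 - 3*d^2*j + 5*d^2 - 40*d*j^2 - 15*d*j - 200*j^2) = (d - 4*j)/(d + 5*j)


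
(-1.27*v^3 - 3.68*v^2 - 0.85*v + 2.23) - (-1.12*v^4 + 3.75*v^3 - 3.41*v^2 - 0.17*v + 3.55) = 1.12*v^4 - 5.02*v^3 - 0.27*v^2 - 0.68*v - 1.32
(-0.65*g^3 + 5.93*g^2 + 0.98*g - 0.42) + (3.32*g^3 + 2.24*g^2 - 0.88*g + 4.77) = 2.67*g^3 + 8.17*g^2 + 0.1*g + 4.35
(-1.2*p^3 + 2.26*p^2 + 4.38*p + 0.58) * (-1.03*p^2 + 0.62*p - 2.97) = 1.236*p^5 - 3.0718*p^4 + 0.453799999999999*p^3 - 4.594*p^2 - 12.649*p - 1.7226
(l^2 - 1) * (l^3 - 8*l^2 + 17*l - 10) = l^5 - 8*l^4 + 16*l^3 - 2*l^2 - 17*l + 10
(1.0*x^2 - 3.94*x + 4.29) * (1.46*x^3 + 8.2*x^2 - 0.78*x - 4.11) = 1.46*x^5 + 2.4476*x^4 - 26.8246*x^3 + 34.1412*x^2 + 12.8472*x - 17.6319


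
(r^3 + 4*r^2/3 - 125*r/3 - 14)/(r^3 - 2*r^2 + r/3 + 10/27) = 9*(r^2 + r - 42)/(9*r^2 - 21*r + 10)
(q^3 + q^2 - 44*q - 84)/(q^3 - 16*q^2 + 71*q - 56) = (q^2 + 8*q + 12)/(q^2 - 9*q + 8)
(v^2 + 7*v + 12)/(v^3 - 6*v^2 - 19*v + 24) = (v + 4)/(v^2 - 9*v + 8)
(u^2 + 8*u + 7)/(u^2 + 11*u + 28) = (u + 1)/(u + 4)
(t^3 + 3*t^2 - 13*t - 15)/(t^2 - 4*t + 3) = (t^2 + 6*t + 5)/(t - 1)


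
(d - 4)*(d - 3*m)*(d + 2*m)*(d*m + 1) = d^4*m - d^3*m^2 - 4*d^3*m + d^3 - 6*d^2*m^3 + 4*d^2*m^2 - d^2*m - 4*d^2 + 24*d*m^3 - 6*d*m^2 + 4*d*m + 24*m^2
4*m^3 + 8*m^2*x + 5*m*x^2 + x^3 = (m + x)*(2*m + x)^2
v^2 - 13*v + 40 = (v - 8)*(v - 5)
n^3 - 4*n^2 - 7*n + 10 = (n - 5)*(n - 1)*(n + 2)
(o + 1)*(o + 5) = o^2 + 6*o + 5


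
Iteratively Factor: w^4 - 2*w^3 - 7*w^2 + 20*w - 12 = (w - 1)*(w^3 - w^2 - 8*w + 12) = (w - 1)*(w + 3)*(w^2 - 4*w + 4) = (w - 2)*(w - 1)*(w + 3)*(w - 2)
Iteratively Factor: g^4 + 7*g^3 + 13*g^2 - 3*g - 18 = (g + 3)*(g^3 + 4*g^2 + g - 6) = (g + 2)*(g + 3)*(g^2 + 2*g - 3) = (g + 2)*(g + 3)^2*(g - 1)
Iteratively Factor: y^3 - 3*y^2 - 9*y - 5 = (y + 1)*(y^2 - 4*y - 5) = (y - 5)*(y + 1)*(y + 1)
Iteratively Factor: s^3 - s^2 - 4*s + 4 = (s - 1)*(s^2 - 4) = (s - 1)*(s + 2)*(s - 2)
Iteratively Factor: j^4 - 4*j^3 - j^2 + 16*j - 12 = (j - 1)*(j^3 - 3*j^2 - 4*j + 12) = (j - 3)*(j - 1)*(j^2 - 4) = (j - 3)*(j - 1)*(j + 2)*(j - 2)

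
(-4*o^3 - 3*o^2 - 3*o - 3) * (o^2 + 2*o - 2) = -4*o^5 - 11*o^4 - o^3 - 3*o^2 + 6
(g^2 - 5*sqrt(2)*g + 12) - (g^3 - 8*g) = -g^3 + g^2 - 5*sqrt(2)*g + 8*g + 12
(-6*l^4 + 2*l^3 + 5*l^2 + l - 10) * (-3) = 18*l^4 - 6*l^3 - 15*l^2 - 3*l + 30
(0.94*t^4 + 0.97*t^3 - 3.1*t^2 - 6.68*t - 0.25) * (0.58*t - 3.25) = 0.5452*t^5 - 2.4924*t^4 - 4.9505*t^3 + 6.2006*t^2 + 21.565*t + 0.8125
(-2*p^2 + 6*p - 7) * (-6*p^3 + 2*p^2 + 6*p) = 12*p^5 - 40*p^4 + 42*p^3 + 22*p^2 - 42*p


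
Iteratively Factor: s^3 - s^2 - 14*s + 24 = (s + 4)*(s^2 - 5*s + 6) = (s - 3)*(s + 4)*(s - 2)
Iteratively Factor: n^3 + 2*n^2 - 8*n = (n)*(n^2 + 2*n - 8) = n*(n - 2)*(n + 4)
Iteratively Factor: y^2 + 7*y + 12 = (y + 4)*(y + 3)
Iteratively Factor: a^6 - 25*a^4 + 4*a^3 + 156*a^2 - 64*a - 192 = (a - 4)*(a^5 + 4*a^4 - 9*a^3 - 32*a^2 + 28*a + 48) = (a - 4)*(a + 1)*(a^4 + 3*a^3 - 12*a^2 - 20*a + 48) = (a - 4)*(a - 2)*(a + 1)*(a^3 + 5*a^2 - 2*a - 24) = (a - 4)*(a - 2)^2*(a + 1)*(a^2 + 7*a + 12) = (a - 4)*(a - 2)^2*(a + 1)*(a + 3)*(a + 4)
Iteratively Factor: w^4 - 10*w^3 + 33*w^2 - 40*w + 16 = (w - 1)*(w^3 - 9*w^2 + 24*w - 16) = (w - 4)*(w - 1)*(w^2 - 5*w + 4) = (w - 4)*(w - 1)^2*(w - 4)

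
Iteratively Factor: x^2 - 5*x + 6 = (x - 3)*(x - 2)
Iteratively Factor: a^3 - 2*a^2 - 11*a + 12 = (a - 1)*(a^2 - a - 12) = (a - 4)*(a - 1)*(a + 3)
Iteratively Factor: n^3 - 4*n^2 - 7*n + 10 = (n - 1)*(n^2 - 3*n - 10) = (n - 5)*(n - 1)*(n + 2)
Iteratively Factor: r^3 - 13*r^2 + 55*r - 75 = (r - 5)*(r^2 - 8*r + 15) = (r - 5)^2*(r - 3)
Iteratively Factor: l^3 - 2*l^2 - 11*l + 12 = (l - 1)*(l^2 - l - 12) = (l - 4)*(l - 1)*(l + 3)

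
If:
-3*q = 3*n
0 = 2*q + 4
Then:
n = 2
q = -2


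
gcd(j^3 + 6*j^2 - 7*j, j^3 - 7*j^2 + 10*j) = j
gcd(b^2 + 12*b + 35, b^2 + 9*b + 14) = b + 7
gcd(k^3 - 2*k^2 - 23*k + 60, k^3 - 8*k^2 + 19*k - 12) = k^2 - 7*k + 12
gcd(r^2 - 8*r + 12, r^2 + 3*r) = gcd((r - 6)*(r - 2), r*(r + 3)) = 1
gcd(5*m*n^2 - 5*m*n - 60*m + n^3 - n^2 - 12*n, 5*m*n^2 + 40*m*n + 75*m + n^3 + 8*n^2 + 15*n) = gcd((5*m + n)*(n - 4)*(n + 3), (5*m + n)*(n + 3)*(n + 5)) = 5*m*n + 15*m + n^2 + 3*n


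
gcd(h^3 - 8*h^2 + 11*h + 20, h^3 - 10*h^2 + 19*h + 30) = h^2 - 4*h - 5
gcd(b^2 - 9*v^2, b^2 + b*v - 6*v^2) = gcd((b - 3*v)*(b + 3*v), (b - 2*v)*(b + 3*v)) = b + 3*v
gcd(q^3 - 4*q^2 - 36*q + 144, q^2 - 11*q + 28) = q - 4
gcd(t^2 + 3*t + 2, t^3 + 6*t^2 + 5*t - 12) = 1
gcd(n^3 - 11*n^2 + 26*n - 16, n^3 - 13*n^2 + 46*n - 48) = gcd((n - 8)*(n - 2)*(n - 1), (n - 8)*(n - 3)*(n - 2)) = n^2 - 10*n + 16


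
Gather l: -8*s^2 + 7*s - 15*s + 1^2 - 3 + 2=-8*s^2 - 8*s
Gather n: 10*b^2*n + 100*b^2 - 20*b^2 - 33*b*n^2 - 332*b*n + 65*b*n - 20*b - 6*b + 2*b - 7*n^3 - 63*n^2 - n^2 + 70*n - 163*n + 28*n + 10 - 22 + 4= 80*b^2 - 24*b - 7*n^3 + n^2*(-33*b - 64) + n*(10*b^2 - 267*b - 65) - 8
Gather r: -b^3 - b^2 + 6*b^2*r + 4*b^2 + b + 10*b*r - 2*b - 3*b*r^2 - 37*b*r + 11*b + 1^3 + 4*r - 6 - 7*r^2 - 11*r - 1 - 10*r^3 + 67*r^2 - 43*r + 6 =-b^3 + 3*b^2 + 10*b - 10*r^3 + r^2*(60 - 3*b) + r*(6*b^2 - 27*b - 50)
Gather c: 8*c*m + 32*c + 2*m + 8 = c*(8*m + 32) + 2*m + 8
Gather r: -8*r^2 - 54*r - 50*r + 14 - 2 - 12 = -8*r^2 - 104*r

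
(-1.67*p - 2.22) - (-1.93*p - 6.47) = 0.26*p + 4.25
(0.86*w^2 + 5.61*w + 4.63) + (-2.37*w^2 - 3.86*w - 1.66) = -1.51*w^2 + 1.75*w + 2.97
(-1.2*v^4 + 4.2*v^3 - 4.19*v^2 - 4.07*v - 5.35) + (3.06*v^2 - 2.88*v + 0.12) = -1.2*v^4 + 4.2*v^3 - 1.13*v^2 - 6.95*v - 5.23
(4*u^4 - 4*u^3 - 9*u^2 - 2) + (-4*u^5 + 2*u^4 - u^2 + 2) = -4*u^5 + 6*u^4 - 4*u^3 - 10*u^2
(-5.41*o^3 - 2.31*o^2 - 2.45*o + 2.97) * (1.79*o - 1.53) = -9.6839*o^4 + 4.1424*o^3 - 0.8512*o^2 + 9.0648*o - 4.5441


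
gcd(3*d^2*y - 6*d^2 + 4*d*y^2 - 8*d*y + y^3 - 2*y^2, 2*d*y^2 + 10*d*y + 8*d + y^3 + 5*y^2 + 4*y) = 1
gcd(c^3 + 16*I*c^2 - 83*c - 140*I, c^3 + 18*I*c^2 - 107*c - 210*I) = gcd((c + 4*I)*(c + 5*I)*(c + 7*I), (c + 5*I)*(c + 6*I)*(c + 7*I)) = c^2 + 12*I*c - 35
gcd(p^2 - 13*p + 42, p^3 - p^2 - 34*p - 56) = p - 7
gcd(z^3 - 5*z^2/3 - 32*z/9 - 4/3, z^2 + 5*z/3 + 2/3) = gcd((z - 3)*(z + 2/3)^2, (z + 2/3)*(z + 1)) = z + 2/3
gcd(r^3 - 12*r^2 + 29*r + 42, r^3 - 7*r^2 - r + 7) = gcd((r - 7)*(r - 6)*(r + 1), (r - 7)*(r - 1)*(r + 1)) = r^2 - 6*r - 7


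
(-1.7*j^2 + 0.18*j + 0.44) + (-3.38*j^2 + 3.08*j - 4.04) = -5.08*j^2 + 3.26*j - 3.6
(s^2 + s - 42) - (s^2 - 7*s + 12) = 8*s - 54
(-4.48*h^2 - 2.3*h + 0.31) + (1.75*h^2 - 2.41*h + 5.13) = -2.73*h^2 - 4.71*h + 5.44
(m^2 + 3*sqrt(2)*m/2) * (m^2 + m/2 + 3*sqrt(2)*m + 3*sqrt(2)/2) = m^4 + m^3/2 + 9*sqrt(2)*m^3/2 + 9*sqrt(2)*m^2/4 + 9*m^2 + 9*m/2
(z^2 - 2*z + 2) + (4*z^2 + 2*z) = 5*z^2 + 2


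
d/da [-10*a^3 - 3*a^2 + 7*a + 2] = -30*a^2 - 6*a + 7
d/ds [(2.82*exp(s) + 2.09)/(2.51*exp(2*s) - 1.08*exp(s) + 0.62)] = (-7.0782*exp(2*s) - 10.4918*exp(s) + 4.0056)*exp(s)/(6.3001*exp(4*s) - 5.4216*exp(3*s) + 4.2788*exp(2*s) - 1.3392*exp(s) + 0.3844)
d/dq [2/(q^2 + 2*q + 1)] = 4*(-q - 1)/(q^2 + 2*q + 1)^2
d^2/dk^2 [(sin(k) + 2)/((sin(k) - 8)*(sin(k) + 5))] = -(sin(k)^5 + 11*sin(k)^4 + 220*sin(k)^3 + 206*sin(k)^2 + 1156*sin(k) + 44)/((sin(k) - 8)^3*(sin(k) + 5)^3)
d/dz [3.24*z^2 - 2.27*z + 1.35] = 6.48*z - 2.27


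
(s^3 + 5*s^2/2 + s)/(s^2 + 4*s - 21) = s*(2*s^2 + 5*s + 2)/(2*(s^2 + 4*s - 21))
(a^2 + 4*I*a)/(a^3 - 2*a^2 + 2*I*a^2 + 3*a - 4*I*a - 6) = a*(a + 4*I)/(a^3 + 2*a^2*(-1 + I) + a*(3 - 4*I) - 6)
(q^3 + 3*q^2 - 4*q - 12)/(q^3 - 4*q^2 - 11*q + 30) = (q + 2)/(q - 5)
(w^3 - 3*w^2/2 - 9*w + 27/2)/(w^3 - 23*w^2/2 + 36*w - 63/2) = (w + 3)/(w - 7)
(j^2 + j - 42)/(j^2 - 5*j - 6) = (j + 7)/(j + 1)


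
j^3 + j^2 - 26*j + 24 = (j - 4)*(j - 1)*(j + 6)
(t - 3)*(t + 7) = t^2 + 4*t - 21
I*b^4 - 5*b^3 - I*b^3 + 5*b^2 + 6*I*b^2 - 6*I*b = b*(b - I)*(b + 6*I)*(I*b - I)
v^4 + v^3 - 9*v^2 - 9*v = v*(v - 3)*(v + 1)*(v + 3)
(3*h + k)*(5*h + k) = 15*h^2 + 8*h*k + k^2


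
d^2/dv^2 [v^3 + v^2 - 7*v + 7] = 6*v + 2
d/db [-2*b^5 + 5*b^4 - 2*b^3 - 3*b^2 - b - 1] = -10*b^4 + 20*b^3 - 6*b^2 - 6*b - 1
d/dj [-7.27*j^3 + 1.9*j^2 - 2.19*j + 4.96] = -21.81*j^2 + 3.8*j - 2.19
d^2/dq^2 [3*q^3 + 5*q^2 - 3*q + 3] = 18*q + 10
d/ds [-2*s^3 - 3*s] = -6*s^2 - 3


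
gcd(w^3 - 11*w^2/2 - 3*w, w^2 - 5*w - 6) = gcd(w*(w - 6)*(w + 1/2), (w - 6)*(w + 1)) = w - 6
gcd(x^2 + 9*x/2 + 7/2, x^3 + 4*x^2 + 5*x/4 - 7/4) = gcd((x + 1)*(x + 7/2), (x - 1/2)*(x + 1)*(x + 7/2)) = x^2 + 9*x/2 + 7/2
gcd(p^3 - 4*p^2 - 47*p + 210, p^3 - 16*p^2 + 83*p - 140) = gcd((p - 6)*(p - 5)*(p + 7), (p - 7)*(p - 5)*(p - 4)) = p - 5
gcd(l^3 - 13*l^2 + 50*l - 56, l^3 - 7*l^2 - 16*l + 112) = l^2 - 11*l + 28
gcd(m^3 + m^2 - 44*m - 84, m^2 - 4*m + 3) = 1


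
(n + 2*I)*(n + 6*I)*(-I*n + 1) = -I*n^3 + 9*n^2 + 20*I*n - 12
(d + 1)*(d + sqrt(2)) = d^2 + d + sqrt(2)*d + sqrt(2)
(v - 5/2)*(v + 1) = v^2 - 3*v/2 - 5/2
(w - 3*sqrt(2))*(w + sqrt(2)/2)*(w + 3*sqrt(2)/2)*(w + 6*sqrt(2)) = w^4 + 5*sqrt(2)*w^3 - 45*w^2/2 - 135*sqrt(2)*w/2 - 54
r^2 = r^2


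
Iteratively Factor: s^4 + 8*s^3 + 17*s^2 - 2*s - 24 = (s + 2)*(s^3 + 6*s^2 + 5*s - 12) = (s + 2)*(s + 4)*(s^2 + 2*s - 3) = (s - 1)*(s + 2)*(s + 4)*(s + 3)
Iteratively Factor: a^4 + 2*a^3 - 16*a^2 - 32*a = (a + 2)*(a^3 - 16*a) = a*(a + 2)*(a^2 - 16) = a*(a - 4)*(a + 2)*(a + 4)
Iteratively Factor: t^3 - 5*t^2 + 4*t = (t)*(t^2 - 5*t + 4) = t*(t - 1)*(t - 4)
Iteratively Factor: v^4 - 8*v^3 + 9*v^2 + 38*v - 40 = (v - 5)*(v^3 - 3*v^2 - 6*v + 8) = (v - 5)*(v - 4)*(v^2 + v - 2) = (v - 5)*(v - 4)*(v - 1)*(v + 2)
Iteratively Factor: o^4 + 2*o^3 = (o)*(o^3 + 2*o^2) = o*(o + 2)*(o^2) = o^2*(o + 2)*(o)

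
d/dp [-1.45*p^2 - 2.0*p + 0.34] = -2.9*p - 2.0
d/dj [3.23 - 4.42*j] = -4.42000000000000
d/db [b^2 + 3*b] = 2*b + 3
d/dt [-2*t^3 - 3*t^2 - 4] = 6*t*(-t - 1)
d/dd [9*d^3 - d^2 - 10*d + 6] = 27*d^2 - 2*d - 10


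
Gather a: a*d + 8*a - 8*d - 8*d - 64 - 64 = a*(d + 8) - 16*d - 128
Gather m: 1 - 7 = -6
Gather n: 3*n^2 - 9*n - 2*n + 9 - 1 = 3*n^2 - 11*n + 8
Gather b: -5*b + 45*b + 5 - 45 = 40*b - 40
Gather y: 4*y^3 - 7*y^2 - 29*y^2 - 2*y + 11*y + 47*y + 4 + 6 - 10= 4*y^3 - 36*y^2 + 56*y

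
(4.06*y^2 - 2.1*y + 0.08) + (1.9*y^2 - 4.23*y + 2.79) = 5.96*y^2 - 6.33*y + 2.87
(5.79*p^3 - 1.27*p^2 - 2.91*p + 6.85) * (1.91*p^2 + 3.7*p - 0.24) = 11.0589*p^5 + 18.9973*p^4 - 11.6467*p^3 + 2.6213*p^2 + 26.0434*p - 1.644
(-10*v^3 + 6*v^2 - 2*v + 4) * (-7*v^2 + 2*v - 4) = 70*v^5 - 62*v^4 + 66*v^3 - 56*v^2 + 16*v - 16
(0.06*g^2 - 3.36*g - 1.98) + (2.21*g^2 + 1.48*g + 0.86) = 2.27*g^2 - 1.88*g - 1.12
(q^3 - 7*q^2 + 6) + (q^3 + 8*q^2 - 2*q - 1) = 2*q^3 + q^2 - 2*q + 5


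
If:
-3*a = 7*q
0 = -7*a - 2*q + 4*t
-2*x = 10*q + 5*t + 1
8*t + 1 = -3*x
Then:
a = 28/403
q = -12/403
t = 43/403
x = -249/403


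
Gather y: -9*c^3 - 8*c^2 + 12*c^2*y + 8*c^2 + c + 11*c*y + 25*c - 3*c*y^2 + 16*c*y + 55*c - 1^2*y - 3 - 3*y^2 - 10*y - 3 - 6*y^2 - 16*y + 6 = -9*c^3 + 81*c + y^2*(-3*c - 9) + y*(12*c^2 + 27*c - 27)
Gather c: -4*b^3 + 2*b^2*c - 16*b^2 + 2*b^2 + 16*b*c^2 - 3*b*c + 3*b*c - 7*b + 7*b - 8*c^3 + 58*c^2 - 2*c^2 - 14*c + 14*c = -4*b^3 + 2*b^2*c - 14*b^2 - 8*c^3 + c^2*(16*b + 56)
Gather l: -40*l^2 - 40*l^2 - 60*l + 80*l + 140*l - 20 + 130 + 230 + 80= -80*l^2 + 160*l + 420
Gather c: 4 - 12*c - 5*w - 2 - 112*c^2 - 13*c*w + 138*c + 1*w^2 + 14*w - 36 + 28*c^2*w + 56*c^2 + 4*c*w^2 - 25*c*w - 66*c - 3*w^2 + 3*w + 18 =c^2*(28*w - 56) + c*(4*w^2 - 38*w + 60) - 2*w^2 + 12*w - 16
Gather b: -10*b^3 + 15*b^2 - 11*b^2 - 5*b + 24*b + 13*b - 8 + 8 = -10*b^3 + 4*b^2 + 32*b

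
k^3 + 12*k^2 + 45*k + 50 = (k + 2)*(k + 5)^2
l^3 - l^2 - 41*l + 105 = (l - 5)*(l - 3)*(l + 7)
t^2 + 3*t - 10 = (t - 2)*(t + 5)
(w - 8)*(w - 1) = w^2 - 9*w + 8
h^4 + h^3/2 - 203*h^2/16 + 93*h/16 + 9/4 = (h - 3)*(h - 3/4)*(h + 1/4)*(h + 4)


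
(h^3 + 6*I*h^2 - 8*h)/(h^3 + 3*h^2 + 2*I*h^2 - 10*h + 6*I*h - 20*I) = h*(h + 4*I)/(h^2 + 3*h - 10)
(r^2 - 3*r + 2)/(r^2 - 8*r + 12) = (r - 1)/(r - 6)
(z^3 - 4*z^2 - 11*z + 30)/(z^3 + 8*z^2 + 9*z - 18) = (z^2 - 7*z + 10)/(z^2 + 5*z - 6)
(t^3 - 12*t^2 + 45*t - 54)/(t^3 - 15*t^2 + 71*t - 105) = (t^2 - 9*t + 18)/(t^2 - 12*t + 35)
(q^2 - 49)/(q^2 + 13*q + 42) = (q - 7)/(q + 6)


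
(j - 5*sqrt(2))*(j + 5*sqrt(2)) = j^2 - 50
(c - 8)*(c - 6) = c^2 - 14*c + 48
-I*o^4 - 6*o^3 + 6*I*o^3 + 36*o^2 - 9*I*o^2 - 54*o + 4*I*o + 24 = (o - 4)*(o - 1)*(o - 6*I)*(-I*o + I)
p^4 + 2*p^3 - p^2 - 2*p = p*(p - 1)*(p + 1)*(p + 2)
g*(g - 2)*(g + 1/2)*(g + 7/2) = g^4 + 2*g^3 - 25*g^2/4 - 7*g/2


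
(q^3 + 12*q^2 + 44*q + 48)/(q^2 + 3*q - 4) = (q^2 + 8*q + 12)/(q - 1)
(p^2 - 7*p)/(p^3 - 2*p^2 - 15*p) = (7 - p)/(-p^2 + 2*p + 15)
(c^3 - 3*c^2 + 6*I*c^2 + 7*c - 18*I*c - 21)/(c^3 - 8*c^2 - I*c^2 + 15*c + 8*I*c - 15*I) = (c + 7*I)/(c - 5)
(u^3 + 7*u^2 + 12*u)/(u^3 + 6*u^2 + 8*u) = (u + 3)/(u + 2)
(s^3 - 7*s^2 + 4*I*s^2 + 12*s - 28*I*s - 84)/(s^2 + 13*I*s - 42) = (s^2 - s*(7 + 2*I) + 14*I)/(s + 7*I)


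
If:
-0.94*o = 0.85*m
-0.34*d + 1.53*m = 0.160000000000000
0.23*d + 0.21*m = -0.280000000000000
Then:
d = -1.09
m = -0.14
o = 0.12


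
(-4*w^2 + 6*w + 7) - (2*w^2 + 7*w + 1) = -6*w^2 - w + 6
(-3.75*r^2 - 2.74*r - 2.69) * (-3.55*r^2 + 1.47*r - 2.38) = 13.3125*r^4 + 4.2145*r^3 + 14.4467*r^2 + 2.5669*r + 6.4022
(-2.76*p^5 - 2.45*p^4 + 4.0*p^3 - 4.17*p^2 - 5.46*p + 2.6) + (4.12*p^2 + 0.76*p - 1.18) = -2.76*p^5 - 2.45*p^4 + 4.0*p^3 - 0.0499999999999998*p^2 - 4.7*p + 1.42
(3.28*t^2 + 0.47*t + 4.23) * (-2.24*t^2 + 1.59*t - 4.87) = -7.3472*t^4 + 4.1624*t^3 - 24.7015*t^2 + 4.4368*t - 20.6001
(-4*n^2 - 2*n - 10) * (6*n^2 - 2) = -24*n^4 - 12*n^3 - 52*n^2 + 4*n + 20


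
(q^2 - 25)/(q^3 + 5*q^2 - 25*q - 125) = 1/(q + 5)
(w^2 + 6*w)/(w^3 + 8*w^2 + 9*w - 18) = w/(w^2 + 2*w - 3)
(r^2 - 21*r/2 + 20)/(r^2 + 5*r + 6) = (r^2 - 21*r/2 + 20)/(r^2 + 5*r + 6)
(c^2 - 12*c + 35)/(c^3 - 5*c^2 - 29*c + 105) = (c - 5)/(c^2 + 2*c - 15)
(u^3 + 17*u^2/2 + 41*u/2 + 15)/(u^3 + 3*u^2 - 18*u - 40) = (u + 3/2)/(u - 4)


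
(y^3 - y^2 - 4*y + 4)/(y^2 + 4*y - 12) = (y^2 + y - 2)/(y + 6)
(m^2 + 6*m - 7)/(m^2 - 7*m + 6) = (m + 7)/(m - 6)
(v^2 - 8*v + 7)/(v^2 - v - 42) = (v - 1)/(v + 6)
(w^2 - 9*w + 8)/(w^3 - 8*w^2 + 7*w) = (w - 8)/(w*(w - 7))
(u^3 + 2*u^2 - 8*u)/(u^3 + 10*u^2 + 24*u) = (u - 2)/(u + 6)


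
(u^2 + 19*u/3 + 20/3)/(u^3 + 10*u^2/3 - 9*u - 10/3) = (3*u + 4)/(3*u^2 - 5*u - 2)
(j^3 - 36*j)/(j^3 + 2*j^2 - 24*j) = (j - 6)/(j - 4)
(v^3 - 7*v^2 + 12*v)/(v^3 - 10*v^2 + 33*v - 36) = v/(v - 3)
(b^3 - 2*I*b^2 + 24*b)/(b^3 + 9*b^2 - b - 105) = b*(b^2 - 2*I*b + 24)/(b^3 + 9*b^2 - b - 105)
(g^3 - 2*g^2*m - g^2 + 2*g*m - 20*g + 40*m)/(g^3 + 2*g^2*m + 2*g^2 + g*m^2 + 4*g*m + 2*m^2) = (g^3 - 2*g^2*m - g^2 + 2*g*m - 20*g + 40*m)/(g^3 + 2*g^2*m + 2*g^2 + g*m^2 + 4*g*m + 2*m^2)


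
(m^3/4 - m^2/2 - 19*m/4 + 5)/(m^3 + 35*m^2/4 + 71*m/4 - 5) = (m^2 - 6*m + 5)/(4*m^2 + 19*m - 5)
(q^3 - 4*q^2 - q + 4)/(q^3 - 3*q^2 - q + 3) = (q - 4)/(q - 3)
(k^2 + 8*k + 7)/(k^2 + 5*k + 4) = (k + 7)/(k + 4)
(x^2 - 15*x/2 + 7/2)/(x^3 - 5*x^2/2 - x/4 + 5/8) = 4*(x - 7)/(4*x^2 - 8*x - 5)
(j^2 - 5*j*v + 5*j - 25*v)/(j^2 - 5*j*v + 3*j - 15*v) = (j + 5)/(j + 3)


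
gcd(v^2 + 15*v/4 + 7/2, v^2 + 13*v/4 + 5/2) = v + 2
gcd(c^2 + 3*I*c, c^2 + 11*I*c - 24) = c + 3*I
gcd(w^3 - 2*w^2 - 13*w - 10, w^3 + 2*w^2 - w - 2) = w^2 + 3*w + 2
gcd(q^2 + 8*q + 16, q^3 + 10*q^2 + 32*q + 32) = q^2 + 8*q + 16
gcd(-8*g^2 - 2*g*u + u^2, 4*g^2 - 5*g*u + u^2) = -4*g + u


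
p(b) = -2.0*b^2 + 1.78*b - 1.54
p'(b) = 1.78 - 4.0*b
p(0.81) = -1.41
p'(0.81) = -1.46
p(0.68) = -1.25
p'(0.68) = -0.94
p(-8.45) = -159.39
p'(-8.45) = 35.58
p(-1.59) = -9.43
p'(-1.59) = 8.14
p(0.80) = -1.40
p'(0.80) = -1.42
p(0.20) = -1.26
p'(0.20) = 0.98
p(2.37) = -8.56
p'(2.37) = -7.70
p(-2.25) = -15.67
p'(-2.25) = 10.78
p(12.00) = -268.18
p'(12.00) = -46.22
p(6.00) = -62.86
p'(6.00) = -22.22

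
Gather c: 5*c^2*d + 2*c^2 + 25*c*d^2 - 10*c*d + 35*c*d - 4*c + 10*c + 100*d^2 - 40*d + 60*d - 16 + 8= c^2*(5*d + 2) + c*(25*d^2 + 25*d + 6) + 100*d^2 + 20*d - 8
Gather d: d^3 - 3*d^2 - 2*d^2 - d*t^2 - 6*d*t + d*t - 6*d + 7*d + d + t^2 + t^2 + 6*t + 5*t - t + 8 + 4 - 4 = d^3 - 5*d^2 + d*(-t^2 - 5*t + 2) + 2*t^2 + 10*t + 8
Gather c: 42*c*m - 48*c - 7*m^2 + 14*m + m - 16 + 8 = c*(42*m - 48) - 7*m^2 + 15*m - 8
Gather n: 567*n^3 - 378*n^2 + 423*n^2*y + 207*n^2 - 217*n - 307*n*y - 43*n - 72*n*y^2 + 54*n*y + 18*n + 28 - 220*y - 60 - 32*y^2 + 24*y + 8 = 567*n^3 + n^2*(423*y - 171) + n*(-72*y^2 - 253*y - 242) - 32*y^2 - 196*y - 24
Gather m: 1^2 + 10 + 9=20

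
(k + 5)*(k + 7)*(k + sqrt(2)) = k^3 + sqrt(2)*k^2 + 12*k^2 + 12*sqrt(2)*k + 35*k + 35*sqrt(2)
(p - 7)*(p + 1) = p^2 - 6*p - 7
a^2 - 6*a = a*(a - 6)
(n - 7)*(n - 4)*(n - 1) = n^3 - 12*n^2 + 39*n - 28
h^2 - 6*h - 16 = (h - 8)*(h + 2)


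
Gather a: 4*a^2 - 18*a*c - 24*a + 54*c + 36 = 4*a^2 + a*(-18*c - 24) + 54*c + 36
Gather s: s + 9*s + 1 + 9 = 10*s + 10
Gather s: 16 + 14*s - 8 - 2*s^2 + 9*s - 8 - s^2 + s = -3*s^2 + 24*s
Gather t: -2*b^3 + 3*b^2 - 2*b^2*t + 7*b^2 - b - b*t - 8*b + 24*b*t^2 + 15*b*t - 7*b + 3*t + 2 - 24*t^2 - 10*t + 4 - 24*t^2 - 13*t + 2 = -2*b^3 + 10*b^2 - 16*b + t^2*(24*b - 48) + t*(-2*b^2 + 14*b - 20) + 8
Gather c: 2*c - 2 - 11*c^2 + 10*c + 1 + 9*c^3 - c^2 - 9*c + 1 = 9*c^3 - 12*c^2 + 3*c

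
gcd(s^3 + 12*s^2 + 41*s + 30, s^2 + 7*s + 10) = s + 5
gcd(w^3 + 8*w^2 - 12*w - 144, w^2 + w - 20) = w - 4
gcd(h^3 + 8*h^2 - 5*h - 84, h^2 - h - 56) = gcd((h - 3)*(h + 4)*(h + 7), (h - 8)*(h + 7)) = h + 7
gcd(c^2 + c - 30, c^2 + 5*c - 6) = c + 6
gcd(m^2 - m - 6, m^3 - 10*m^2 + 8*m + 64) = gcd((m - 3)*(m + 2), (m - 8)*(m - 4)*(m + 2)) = m + 2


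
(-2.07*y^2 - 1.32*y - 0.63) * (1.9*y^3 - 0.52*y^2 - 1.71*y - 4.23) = -3.933*y^5 - 1.4316*y^4 + 3.0291*y^3 + 11.3409*y^2 + 6.6609*y + 2.6649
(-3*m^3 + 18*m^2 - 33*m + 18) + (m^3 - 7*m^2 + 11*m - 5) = -2*m^3 + 11*m^2 - 22*m + 13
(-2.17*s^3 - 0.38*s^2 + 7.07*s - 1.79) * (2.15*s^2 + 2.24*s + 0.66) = -4.6655*s^5 - 5.6778*s^4 + 12.9171*s^3 + 11.7375*s^2 + 0.6566*s - 1.1814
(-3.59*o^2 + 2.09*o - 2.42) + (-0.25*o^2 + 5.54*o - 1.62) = -3.84*o^2 + 7.63*o - 4.04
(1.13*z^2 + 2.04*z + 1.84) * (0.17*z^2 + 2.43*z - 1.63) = 0.1921*z^4 + 3.0927*z^3 + 3.4281*z^2 + 1.146*z - 2.9992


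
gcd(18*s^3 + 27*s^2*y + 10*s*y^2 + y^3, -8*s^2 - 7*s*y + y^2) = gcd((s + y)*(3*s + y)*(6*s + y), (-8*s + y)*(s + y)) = s + y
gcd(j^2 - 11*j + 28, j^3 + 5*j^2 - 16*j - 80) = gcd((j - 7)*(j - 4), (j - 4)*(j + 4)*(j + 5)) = j - 4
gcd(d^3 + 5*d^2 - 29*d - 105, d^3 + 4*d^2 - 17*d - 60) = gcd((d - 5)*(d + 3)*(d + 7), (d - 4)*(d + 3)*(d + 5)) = d + 3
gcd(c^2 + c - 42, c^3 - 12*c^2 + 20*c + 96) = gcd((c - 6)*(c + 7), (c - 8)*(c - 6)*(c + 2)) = c - 6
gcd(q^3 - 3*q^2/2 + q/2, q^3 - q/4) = q^2 - q/2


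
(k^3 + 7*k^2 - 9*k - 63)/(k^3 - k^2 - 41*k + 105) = (k + 3)/(k - 5)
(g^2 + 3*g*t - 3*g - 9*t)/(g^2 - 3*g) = (g + 3*t)/g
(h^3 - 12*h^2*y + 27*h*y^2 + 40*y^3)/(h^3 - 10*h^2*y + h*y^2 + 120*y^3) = (h + y)/(h + 3*y)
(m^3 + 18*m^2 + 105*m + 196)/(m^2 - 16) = (m^2 + 14*m + 49)/(m - 4)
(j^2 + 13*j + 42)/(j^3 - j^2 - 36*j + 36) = (j + 7)/(j^2 - 7*j + 6)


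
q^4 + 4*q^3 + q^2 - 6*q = q*(q - 1)*(q + 2)*(q + 3)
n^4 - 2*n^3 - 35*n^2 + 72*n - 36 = (n - 6)*(n - 1)^2*(n + 6)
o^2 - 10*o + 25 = (o - 5)^2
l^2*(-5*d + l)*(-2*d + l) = 10*d^2*l^2 - 7*d*l^3 + l^4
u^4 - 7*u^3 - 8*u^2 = u^2*(u - 8)*(u + 1)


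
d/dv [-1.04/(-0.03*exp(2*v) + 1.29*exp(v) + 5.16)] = (1.3416 - 0.0624*exp(v))*exp(v)/(-0.03*exp(2*v) + 1.29*exp(v) + 5.16)^2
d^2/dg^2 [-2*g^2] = -4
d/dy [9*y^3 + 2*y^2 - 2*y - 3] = 27*y^2 + 4*y - 2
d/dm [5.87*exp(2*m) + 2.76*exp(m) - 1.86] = (11.74*exp(m) + 2.76)*exp(m)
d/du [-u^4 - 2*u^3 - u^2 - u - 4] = -4*u^3 - 6*u^2 - 2*u - 1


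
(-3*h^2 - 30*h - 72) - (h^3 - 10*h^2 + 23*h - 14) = -h^3 + 7*h^2 - 53*h - 58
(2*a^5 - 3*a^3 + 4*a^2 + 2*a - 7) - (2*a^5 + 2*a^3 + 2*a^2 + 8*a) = -5*a^3 + 2*a^2 - 6*a - 7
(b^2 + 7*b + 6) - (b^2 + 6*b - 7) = b + 13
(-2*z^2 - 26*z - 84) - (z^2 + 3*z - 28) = -3*z^2 - 29*z - 56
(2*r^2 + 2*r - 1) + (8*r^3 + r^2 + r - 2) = 8*r^3 + 3*r^2 + 3*r - 3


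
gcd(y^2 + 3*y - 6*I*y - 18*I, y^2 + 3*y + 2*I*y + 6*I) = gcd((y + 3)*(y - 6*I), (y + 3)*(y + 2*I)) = y + 3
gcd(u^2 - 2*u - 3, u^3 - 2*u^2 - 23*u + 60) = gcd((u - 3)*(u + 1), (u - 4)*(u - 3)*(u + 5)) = u - 3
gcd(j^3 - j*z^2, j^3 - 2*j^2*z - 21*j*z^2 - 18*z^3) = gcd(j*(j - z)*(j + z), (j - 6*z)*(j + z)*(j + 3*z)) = j + z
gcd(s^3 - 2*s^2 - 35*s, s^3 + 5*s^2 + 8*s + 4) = 1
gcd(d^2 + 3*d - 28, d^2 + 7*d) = d + 7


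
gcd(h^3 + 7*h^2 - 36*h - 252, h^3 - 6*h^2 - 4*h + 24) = h - 6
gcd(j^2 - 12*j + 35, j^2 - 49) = j - 7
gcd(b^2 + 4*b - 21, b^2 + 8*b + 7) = b + 7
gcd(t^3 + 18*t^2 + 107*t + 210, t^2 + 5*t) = t + 5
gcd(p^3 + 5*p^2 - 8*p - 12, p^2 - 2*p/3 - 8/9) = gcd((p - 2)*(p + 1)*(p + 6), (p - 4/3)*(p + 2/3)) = 1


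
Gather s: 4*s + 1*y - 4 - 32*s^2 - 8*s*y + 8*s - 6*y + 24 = -32*s^2 + s*(12 - 8*y) - 5*y + 20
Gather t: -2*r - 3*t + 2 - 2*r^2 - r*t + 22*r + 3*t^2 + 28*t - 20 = -2*r^2 + 20*r + 3*t^2 + t*(25 - r) - 18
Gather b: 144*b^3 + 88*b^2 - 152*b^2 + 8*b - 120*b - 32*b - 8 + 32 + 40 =144*b^3 - 64*b^2 - 144*b + 64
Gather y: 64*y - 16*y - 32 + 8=48*y - 24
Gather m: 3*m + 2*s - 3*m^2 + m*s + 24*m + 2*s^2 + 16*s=-3*m^2 + m*(s + 27) + 2*s^2 + 18*s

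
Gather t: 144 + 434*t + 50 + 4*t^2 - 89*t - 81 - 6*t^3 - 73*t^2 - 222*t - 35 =-6*t^3 - 69*t^2 + 123*t + 78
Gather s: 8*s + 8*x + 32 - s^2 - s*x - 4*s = -s^2 + s*(4 - x) + 8*x + 32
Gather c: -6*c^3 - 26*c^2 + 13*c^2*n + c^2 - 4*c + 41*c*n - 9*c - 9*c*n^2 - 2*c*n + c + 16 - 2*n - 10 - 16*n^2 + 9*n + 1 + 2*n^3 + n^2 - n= -6*c^3 + c^2*(13*n - 25) + c*(-9*n^2 + 39*n - 12) + 2*n^3 - 15*n^2 + 6*n + 7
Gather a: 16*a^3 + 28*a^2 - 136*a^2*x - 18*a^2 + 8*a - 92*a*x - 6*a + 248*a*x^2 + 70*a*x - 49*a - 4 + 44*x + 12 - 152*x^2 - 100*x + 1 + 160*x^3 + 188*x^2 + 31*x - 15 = 16*a^3 + a^2*(10 - 136*x) + a*(248*x^2 - 22*x - 47) + 160*x^3 + 36*x^2 - 25*x - 6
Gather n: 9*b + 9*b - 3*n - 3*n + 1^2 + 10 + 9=18*b - 6*n + 20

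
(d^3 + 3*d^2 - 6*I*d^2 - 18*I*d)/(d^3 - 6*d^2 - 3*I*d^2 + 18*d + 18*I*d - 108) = d*(d + 3)/(d^2 + 3*d*(-2 + I) - 18*I)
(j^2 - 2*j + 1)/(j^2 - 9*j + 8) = (j - 1)/(j - 8)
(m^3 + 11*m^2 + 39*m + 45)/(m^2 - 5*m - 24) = (m^2 + 8*m + 15)/(m - 8)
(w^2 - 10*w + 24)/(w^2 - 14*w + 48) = (w - 4)/(w - 8)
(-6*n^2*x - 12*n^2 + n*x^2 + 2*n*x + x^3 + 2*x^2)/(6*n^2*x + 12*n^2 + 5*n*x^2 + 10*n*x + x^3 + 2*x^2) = (-2*n + x)/(2*n + x)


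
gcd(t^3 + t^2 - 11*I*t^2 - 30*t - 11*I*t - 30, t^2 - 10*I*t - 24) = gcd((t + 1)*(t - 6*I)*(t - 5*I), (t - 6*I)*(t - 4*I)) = t - 6*I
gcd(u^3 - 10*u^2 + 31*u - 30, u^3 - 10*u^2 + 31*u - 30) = u^3 - 10*u^2 + 31*u - 30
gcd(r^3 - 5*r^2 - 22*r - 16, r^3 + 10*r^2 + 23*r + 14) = r^2 + 3*r + 2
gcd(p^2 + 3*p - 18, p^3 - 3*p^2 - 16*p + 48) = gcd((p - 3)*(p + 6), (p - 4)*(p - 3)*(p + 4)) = p - 3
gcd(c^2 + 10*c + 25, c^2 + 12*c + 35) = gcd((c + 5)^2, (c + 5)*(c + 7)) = c + 5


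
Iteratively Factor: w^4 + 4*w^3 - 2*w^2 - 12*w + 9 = (w + 3)*(w^3 + w^2 - 5*w + 3) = (w - 1)*(w + 3)*(w^2 + 2*w - 3) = (w - 1)^2*(w + 3)*(w + 3)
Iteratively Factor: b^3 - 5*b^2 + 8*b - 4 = (b - 2)*(b^2 - 3*b + 2) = (b - 2)*(b - 1)*(b - 2)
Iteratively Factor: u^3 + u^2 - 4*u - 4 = (u + 1)*(u^2 - 4) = (u + 1)*(u + 2)*(u - 2)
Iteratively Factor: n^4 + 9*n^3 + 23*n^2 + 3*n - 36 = (n + 3)*(n^3 + 6*n^2 + 5*n - 12) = (n + 3)*(n + 4)*(n^2 + 2*n - 3) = (n - 1)*(n + 3)*(n + 4)*(n + 3)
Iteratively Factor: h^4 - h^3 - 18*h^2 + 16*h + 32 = (h + 4)*(h^3 - 5*h^2 + 2*h + 8) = (h - 4)*(h + 4)*(h^2 - h - 2) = (h - 4)*(h + 1)*(h + 4)*(h - 2)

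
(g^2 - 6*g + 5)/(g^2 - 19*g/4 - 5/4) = 4*(g - 1)/(4*g + 1)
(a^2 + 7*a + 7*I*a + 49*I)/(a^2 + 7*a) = (a + 7*I)/a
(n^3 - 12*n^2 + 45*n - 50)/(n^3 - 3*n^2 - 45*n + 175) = (n - 2)/(n + 7)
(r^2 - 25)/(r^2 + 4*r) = (r^2 - 25)/(r*(r + 4))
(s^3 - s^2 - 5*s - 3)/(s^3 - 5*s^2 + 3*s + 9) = (s + 1)/(s - 3)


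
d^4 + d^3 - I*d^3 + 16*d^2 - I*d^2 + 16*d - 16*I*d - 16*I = (d + 1)*(d - 4*I)*(d - I)*(d + 4*I)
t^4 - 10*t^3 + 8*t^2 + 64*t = t*(t - 8)*(t - 4)*(t + 2)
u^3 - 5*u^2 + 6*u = u*(u - 3)*(u - 2)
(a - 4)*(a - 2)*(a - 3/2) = a^3 - 15*a^2/2 + 17*a - 12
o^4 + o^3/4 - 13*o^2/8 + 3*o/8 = o*(o - 1)*(o - 1/4)*(o + 3/2)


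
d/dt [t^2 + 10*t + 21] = 2*t + 10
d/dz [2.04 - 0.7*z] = -0.700000000000000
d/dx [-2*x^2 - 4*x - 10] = -4*x - 4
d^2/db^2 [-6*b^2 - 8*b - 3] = -12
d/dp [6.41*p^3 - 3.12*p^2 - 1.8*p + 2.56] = 19.23*p^2 - 6.24*p - 1.8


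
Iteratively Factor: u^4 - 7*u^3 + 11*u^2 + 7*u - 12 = (u - 3)*(u^3 - 4*u^2 - u + 4) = (u - 3)*(u + 1)*(u^2 - 5*u + 4) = (u - 4)*(u - 3)*(u + 1)*(u - 1)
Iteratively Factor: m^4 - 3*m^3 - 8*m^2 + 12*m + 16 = (m - 2)*(m^3 - m^2 - 10*m - 8) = (m - 4)*(m - 2)*(m^2 + 3*m + 2) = (m - 4)*(m - 2)*(m + 2)*(m + 1)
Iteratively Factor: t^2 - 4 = (t + 2)*(t - 2)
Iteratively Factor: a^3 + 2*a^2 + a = (a + 1)*(a^2 + a) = (a + 1)^2*(a)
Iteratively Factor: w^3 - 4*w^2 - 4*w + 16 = (w - 2)*(w^2 - 2*w - 8) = (w - 4)*(w - 2)*(w + 2)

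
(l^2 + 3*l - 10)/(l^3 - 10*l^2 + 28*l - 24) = (l + 5)/(l^2 - 8*l + 12)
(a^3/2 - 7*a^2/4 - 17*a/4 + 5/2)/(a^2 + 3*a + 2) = (2*a^2 - 11*a + 5)/(4*(a + 1))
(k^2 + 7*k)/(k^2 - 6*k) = (k + 7)/(k - 6)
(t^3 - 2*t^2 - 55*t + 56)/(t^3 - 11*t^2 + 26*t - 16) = (t + 7)/(t - 2)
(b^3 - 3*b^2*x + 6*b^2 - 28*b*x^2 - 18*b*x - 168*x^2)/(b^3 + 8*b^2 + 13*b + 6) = (b^2 - 3*b*x - 28*x^2)/(b^2 + 2*b + 1)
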